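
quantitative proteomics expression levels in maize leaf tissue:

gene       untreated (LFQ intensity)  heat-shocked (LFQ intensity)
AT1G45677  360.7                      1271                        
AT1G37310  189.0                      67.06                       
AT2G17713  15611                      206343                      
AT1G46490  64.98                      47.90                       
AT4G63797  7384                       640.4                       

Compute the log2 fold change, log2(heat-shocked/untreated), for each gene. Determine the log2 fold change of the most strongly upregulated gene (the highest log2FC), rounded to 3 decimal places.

3.724

log2(1271/360.7) = 1.817  (AT1G45677)
log2(67.06/189.0) = -1.495  (AT1G37310)
log2(206343/15611) = 3.724  (AT2G17713)
log2(47.90/64.98) = -0.440  (AT1G46490)
log2(640.4/7384) = -3.527  (AT4G63797)
AT2G17713 is most strongly upregulated.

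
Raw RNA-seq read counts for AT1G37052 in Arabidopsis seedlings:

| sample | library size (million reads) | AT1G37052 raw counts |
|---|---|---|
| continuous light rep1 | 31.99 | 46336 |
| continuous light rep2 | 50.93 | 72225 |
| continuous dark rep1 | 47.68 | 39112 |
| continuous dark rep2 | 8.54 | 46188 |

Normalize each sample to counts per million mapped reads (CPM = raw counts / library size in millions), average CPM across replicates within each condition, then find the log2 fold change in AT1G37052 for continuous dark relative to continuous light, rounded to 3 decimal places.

1.120

CPM(continuous light rep1) = 46336 / 31.99 = 1448.4526
CPM(continuous light rep2) = 72225 / 50.93 = 1418.1229
CPM(continuous dark rep1) = 39112 / 47.68 = 820.3020
CPM(continuous dark rep2) = 46188 / 8.54 = 5408.4309
mean CPM(continuous light) = 1433.2878; mean CPM(continuous dark) = 3114.3665
Fold change = 3114.3665 / 1433.2878 = 2.17288
log2(2.17288) = 1.1196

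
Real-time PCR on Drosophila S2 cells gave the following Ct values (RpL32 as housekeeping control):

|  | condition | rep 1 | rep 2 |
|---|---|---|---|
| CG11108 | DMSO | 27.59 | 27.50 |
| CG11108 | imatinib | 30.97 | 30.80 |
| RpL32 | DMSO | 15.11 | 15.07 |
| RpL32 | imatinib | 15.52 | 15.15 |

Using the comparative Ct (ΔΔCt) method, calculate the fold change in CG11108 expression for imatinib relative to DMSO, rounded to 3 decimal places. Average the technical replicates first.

Mean Ct: CG11108 DMSO 27.545; CG11108 imatinib 30.885; RpL32 DMSO 15.090; RpL32 imatinib 15.335
ΔCt(DMSO) = 27.545 − 15.090 = 12.455
ΔCt(imatinib) = 30.885 − 15.335 = 15.550
ΔΔCt = 15.550 − 12.455 = 3.095
Fold change = 2^(−3.095) = 0.1170

0.117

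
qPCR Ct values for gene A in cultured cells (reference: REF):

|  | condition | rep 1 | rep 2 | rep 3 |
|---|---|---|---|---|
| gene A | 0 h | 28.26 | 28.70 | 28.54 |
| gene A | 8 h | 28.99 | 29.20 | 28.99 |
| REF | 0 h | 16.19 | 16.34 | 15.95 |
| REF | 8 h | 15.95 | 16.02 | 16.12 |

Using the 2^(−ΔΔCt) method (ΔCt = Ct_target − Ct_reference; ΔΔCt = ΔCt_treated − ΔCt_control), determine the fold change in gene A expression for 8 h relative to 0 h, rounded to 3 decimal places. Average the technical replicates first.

0.620

Mean Ct: gene A 0 h 28.500; gene A 8 h 29.060; REF 0 h 16.160; REF 8 h 16.030
ΔCt(0 h) = 28.500 − 16.160 = 12.340
ΔCt(8 h) = 29.060 − 16.030 = 13.030
ΔΔCt = 13.030 − 12.340 = 0.690
Fold change = 2^(−0.690) = 0.6199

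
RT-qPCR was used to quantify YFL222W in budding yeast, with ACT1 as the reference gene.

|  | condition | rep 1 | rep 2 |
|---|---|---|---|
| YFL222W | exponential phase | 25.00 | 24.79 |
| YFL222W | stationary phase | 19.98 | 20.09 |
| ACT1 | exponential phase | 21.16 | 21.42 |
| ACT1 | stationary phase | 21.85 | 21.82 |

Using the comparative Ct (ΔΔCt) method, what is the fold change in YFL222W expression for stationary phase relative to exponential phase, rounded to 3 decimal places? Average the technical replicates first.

42.371

Mean Ct: YFL222W exponential phase 24.895; YFL222W stationary phase 20.035; ACT1 exponential phase 21.290; ACT1 stationary phase 21.835
ΔCt(exponential phase) = 24.895 − 21.290 = 3.605
ΔCt(stationary phase) = 20.035 − 21.835 = -1.800
ΔΔCt = -1.800 − 3.605 = -5.405
Fold change = 2^(−(-5.405)) = 2^5.405 = 42.3708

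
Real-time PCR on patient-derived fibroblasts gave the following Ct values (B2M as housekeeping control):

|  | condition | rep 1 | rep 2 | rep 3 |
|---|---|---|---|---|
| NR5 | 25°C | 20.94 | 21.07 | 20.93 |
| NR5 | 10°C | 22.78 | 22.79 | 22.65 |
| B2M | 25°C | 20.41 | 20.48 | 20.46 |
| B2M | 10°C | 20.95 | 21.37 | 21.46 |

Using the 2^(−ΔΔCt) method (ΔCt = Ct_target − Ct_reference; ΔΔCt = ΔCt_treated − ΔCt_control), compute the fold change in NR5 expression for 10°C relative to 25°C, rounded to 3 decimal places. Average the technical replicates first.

0.518

Mean Ct: NR5 25°C 20.980; NR5 10°C 22.740; B2M 25°C 20.450; B2M 10°C 21.260
ΔCt(25°C) = 20.980 − 20.450 = 0.530
ΔCt(10°C) = 22.740 − 21.260 = 1.480
ΔΔCt = 1.480 − 0.530 = 0.950
Fold change = 2^(−0.950) = 0.5176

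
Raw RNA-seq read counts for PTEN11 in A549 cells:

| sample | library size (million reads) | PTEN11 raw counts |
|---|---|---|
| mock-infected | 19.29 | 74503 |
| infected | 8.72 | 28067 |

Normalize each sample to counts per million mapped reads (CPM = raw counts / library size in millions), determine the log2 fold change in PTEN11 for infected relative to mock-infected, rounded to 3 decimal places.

CPM(mock-infected) = 74503 / 19.29 = 3862.2602
CPM(infected) = 28067 / 8.72 = 3218.6927
Fold change = 3218.6927 / 3862.2602 = 0.83337
log2(0.83337) = -0.2630

-0.263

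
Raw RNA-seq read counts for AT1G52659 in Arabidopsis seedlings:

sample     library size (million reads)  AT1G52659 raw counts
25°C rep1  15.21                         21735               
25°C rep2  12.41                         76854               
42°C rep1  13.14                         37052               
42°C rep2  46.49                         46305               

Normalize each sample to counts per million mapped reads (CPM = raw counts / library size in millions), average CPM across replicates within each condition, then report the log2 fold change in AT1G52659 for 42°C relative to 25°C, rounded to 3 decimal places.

CPM(25°C rep1) = 21735 / 15.21 = 1428.9941
CPM(25°C rep2) = 76854 / 12.41 = 6192.9089
CPM(42°C rep1) = 37052 / 13.14 = 2819.7869
CPM(42°C rep2) = 46305 / 46.49 = 996.0206
mean CPM(25°C) = 3810.9515; mean CPM(42°C) = 1907.9038
Fold change = 1907.9038 / 3810.9515 = 0.50064
log2(0.50064) = -0.9982

-0.998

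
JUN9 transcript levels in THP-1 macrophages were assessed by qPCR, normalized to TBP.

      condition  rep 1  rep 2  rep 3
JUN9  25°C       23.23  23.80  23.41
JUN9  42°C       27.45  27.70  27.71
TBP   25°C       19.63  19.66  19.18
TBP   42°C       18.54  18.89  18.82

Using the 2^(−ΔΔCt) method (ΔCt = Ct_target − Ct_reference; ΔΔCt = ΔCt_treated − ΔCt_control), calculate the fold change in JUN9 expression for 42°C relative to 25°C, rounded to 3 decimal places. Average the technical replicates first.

0.034

Mean Ct: JUN9 25°C 23.480; JUN9 42°C 27.620; TBP 25°C 19.490; TBP 42°C 18.750
ΔCt(25°C) = 23.480 − 19.490 = 3.990
ΔCt(42°C) = 27.620 − 18.750 = 8.870
ΔΔCt = 8.870 − 3.990 = 4.880
Fold change = 2^(−4.880) = 0.0340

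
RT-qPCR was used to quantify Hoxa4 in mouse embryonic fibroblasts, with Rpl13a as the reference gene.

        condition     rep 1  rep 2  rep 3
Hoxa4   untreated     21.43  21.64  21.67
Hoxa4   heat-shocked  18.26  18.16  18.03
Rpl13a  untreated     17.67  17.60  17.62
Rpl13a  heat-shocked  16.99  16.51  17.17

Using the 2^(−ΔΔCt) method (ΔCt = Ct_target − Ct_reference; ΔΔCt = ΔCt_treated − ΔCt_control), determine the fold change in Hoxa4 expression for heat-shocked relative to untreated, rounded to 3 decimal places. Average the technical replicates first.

Mean Ct: Hoxa4 untreated 21.580; Hoxa4 heat-shocked 18.150; Rpl13a untreated 17.630; Rpl13a heat-shocked 16.890
ΔCt(untreated) = 21.580 − 17.630 = 3.950
ΔCt(heat-shocked) = 18.150 − 16.890 = 1.260
ΔΔCt = 1.260 − 3.950 = -2.690
Fold change = 2^(−(-2.690)) = 2^2.690 = 6.4531

6.453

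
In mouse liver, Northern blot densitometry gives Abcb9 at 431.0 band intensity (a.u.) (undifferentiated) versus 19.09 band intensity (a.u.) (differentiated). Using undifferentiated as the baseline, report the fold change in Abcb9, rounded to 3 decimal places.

Fold change = 19.09 / 431.0 = 0.0443
Abcb9 is downregulated.

0.044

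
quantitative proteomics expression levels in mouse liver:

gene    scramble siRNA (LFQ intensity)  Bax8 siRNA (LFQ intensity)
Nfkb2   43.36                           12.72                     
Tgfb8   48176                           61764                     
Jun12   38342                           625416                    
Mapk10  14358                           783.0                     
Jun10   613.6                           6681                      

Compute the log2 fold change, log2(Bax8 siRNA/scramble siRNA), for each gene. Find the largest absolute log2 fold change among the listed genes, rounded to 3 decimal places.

4.197

log2(12.72/43.36) = -1.769  (Nfkb2)
log2(61764/48176) = 0.358  (Tgfb8)
log2(625416/38342) = 4.028  (Jun12)
log2(783.0/14358) = -4.197  (Mapk10)
log2(6681/613.6) = 3.445  (Jun10)
The largest magnitude belongs to Mapk10.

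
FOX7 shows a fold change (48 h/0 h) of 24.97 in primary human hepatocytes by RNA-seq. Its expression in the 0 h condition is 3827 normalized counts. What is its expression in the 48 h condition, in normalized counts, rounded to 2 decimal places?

48 h expression = 3827 × 24.97 = 95560.19

95560.19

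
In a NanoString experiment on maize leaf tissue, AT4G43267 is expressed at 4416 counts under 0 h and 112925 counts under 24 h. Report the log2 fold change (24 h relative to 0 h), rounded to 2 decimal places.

4.68

Fold change = 112925 / 4416 = 25.5718
log2(25.5718) = 4.676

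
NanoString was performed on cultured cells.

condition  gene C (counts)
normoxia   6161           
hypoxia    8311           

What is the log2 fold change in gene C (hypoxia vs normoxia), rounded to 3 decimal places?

0.432

Fold change = 8311 / 6161 = 1.3490
log2(1.3490) = 0.4319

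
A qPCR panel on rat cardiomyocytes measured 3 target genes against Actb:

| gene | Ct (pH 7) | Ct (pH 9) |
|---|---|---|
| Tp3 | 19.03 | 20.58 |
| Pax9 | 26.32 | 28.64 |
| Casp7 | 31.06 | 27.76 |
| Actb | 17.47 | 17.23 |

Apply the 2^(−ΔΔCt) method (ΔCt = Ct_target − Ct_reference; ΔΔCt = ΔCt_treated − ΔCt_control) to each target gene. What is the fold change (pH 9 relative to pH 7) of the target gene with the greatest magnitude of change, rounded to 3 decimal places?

8.340

Tp3: ΔΔCt = (20.58−17.23) − (19.03−17.47) = 3.35 − 1.56 = 1.79; fold change = 2^-1.79 = 0.289
Pax9: ΔΔCt = (28.64−17.23) − (26.32−17.47) = 11.41 − 8.85 = 2.56; fold change = 2^-2.56 = 0.170
Casp7: ΔΔCt = (27.76−17.23) − (31.06−17.47) = 10.53 − 13.59 = -3.06; fold change = 2^3.06 = 8.340
Casp7 has the largest |ΔΔCt| = 3.06.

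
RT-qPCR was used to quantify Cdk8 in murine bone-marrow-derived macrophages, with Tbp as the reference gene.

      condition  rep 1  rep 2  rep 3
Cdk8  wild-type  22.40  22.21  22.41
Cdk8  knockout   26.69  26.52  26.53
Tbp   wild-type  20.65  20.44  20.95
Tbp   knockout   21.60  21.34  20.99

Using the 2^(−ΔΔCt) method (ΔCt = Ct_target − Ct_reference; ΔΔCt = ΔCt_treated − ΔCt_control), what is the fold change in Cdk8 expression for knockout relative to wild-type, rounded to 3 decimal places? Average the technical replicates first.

0.082

Mean Ct: Cdk8 wild-type 22.340; Cdk8 knockout 26.580; Tbp wild-type 20.680; Tbp knockout 21.310
ΔCt(wild-type) = 22.340 − 20.680 = 1.660
ΔCt(knockout) = 26.580 − 21.310 = 5.270
ΔΔCt = 5.270 − 1.660 = 3.610
Fold change = 2^(−3.610) = 0.0819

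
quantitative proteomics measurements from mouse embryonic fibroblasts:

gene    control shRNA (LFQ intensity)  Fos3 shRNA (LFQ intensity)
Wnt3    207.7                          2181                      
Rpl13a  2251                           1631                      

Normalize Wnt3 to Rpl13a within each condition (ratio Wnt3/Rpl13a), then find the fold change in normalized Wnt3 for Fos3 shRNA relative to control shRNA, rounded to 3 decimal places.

Wnt3/Rpl13a (control shRNA) = 207.7 / 2251 = 0.09227
Wnt3/Rpl13a (Fos3 shRNA) = 2181 / 1631 = 1.3372
Fold change = 1.3372 / 0.09227 = 14.4924

14.492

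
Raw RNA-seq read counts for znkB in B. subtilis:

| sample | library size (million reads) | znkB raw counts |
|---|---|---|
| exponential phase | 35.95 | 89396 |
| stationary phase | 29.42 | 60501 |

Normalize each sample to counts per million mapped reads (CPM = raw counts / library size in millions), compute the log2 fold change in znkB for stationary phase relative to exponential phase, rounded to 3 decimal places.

CPM(exponential phase) = 89396 / 35.95 = 2486.6759
CPM(stationary phase) = 60501 / 29.42 = 2056.4582
Fold change = 2056.4582 / 2486.6759 = 0.82699
log2(0.82699) = -0.2741

-0.274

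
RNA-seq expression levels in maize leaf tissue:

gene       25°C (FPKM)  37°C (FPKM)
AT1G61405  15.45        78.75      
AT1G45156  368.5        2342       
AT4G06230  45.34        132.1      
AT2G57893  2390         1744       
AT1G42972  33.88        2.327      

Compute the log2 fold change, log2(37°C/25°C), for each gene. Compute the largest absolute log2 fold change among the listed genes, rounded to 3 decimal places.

log2(78.75/15.45) = 2.350  (AT1G61405)
log2(2342/368.5) = 2.668  (AT1G45156)
log2(132.1/45.34) = 1.543  (AT4G06230)
log2(1744/2390) = -0.455  (AT2G57893)
log2(2.327/33.88) = -3.864  (AT1G42972)
The largest magnitude belongs to AT1G42972.

3.864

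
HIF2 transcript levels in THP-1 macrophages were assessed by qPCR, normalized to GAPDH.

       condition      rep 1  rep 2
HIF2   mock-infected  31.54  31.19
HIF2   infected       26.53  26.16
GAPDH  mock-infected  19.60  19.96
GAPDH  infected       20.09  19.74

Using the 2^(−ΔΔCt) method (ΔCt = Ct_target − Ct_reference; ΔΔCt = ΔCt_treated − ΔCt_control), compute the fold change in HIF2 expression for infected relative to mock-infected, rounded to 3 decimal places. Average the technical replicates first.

Mean Ct: HIF2 mock-infected 31.365; HIF2 infected 26.345; GAPDH mock-infected 19.780; GAPDH infected 19.915
ΔCt(mock-infected) = 31.365 − 19.780 = 11.585
ΔCt(infected) = 26.345 − 19.915 = 6.430
ΔΔCt = 6.430 − 11.585 = -5.155
Fold change = 2^(−(-5.155)) = 2^5.155 = 35.6295

35.629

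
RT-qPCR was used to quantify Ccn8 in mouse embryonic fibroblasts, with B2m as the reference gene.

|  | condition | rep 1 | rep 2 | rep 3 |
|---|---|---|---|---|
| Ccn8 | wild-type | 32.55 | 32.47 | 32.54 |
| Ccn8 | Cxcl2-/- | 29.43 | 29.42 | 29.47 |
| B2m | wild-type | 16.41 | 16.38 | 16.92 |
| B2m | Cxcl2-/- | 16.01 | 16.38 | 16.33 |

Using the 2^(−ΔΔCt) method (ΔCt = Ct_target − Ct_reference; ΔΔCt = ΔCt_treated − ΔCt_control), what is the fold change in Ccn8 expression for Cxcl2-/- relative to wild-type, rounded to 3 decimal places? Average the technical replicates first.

6.727

Mean Ct: Ccn8 wild-type 32.520; Ccn8 Cxcl2-/- 29.440; B2m wild-type 16.570; B2m Cxcl2-/- 16.240
ΔCt(wild-type) = 32.520 − 16.570 = 15.950
ΔCt(Cxcl2-/-) = 29.440 − 16.240 = 13.200
ΔΔCt = 13.200 − 15.950 = -2.750
Fold change = 2^(−(-2.750)) = 2^2.750 = 6.7272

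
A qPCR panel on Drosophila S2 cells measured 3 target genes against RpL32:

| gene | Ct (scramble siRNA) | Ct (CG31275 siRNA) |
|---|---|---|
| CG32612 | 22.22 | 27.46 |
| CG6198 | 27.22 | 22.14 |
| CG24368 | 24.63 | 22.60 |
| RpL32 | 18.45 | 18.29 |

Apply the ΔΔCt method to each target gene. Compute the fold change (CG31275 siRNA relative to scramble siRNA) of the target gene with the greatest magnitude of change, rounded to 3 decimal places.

CG32612: ΔΔCt = (27.46−18.29) − (22.22−18.45) = 9.17 − 3.77 = 5.40; fold change = 2^-5.40 = 0.024
CG6198: ΔΔCt = (22.14−18.29) − (27.22−18.45) = 3.85 − 8.77 = -4.92; fold change = 2^4.92 = 30.274
CG24368: ΔΔCt = (22.60−18.29) − (24.63−18.45) = 4.31 − 6.18 = -1.87; fold change = 2^1.87 = 3.655
CG32612 has the largest |ΔΔCt| = 5.40.

0.024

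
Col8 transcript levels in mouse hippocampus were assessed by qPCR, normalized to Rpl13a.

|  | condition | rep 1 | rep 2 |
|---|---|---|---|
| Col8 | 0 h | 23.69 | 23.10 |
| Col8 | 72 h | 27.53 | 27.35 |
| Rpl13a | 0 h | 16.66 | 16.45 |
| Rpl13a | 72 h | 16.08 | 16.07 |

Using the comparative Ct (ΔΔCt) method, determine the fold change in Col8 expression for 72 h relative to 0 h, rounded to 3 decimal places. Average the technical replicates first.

0.043

Mean Ct: Col8 0 h 23.395; Col8 72 h 27.440; Rpl13a 0 h 16.555; Rpl13a 72 h 16.075
ΔCt(0 h) = 23.395 − 16.555 = 6.840
ΔCt(72 h) = 27.440 − 16.075 = 11.365
ΔΔCt = 11.365 − 6.840 = 4.525
Fold change = 2^(−4.525) = 0.0434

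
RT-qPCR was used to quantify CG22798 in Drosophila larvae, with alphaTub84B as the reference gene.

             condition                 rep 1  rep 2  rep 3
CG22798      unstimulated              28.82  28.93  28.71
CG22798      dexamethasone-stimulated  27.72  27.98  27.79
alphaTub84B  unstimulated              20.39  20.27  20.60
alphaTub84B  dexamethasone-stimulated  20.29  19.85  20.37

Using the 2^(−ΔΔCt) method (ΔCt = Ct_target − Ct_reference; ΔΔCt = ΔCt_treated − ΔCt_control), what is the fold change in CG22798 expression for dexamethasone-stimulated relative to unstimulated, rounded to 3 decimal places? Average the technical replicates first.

1.670

Mean Ct: CG22798 unstimulated 28.820; CG22798 dexamethasone-stimulated 27.830; alphaTub84B unstimulated 20.420; alphaTub84B dexamethasone-stimulated 20.170
ΔCt(unstimulated) = 28.820 − 20.420 = 8.400
ΔCt(dexamethasone-stimulated) = 27.830 − 20.170 = 7.660
ΔΔCt = 7.660 − 8.400 = -0.740
Fold change = 2^(−(-0.740)) = 2^0.740 = 1.6702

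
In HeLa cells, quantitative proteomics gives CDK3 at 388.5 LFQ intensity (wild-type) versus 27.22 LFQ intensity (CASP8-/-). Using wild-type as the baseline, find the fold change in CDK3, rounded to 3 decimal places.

Fold change = 27.22 / 388.5 = 0.0701
CDK3 is downregulated.

0.070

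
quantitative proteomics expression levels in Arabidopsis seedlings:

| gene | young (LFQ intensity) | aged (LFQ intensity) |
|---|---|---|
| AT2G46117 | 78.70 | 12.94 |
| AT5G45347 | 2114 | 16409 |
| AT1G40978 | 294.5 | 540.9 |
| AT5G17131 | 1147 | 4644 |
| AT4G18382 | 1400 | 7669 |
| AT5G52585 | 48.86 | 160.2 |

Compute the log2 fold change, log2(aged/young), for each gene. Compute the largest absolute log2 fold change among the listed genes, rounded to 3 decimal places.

log2(12.94/78.70) = -2.605  (AT2G46117)
log2(16409/2114) = 2.956  (AT5G45347)
log2(540.9/294.5) = 0.877  (AT1G40978)
log2(4644/1147) = 2.018  (AT5G17131)
log2(7669/1400) = 2.454  (AT4G18382)
log2(160.2/48.86) = 1.713  (AT5G52585)
The largest magnitude belongs to AT5G45347.

2.956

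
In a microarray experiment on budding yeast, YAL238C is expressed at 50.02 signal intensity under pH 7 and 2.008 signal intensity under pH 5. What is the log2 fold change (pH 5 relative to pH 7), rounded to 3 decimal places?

Fold change = 2.008 / 50.02 = 0.0401
log2(0.0401) = -4.6387

-4.639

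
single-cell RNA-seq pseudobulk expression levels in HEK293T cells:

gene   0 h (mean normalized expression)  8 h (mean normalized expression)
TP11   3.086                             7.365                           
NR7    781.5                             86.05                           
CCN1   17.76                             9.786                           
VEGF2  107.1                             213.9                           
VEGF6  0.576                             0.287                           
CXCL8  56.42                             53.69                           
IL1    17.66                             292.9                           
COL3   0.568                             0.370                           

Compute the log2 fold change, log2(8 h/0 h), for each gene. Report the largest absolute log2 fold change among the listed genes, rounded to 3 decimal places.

4.052

log2(7.365/3.086) = 1.255  (TP11)
log2(86.05/781.5) = -3.183  (NR7)
log2(9.786/17.76) = -0.860  (CCN1)
log2(213.9/107.1) = 0.998  (VEGF2)
log2(0.287/0.576) = -1.005  (VEGF6)
log2(53.69/56.42) = -0.072  (CXCL8)
log2(292.9/17.66) = 4.052  (IL1)
log2(0.370/0.568) = -0.618  (COL3)
The largest magnitude belongs to IL1.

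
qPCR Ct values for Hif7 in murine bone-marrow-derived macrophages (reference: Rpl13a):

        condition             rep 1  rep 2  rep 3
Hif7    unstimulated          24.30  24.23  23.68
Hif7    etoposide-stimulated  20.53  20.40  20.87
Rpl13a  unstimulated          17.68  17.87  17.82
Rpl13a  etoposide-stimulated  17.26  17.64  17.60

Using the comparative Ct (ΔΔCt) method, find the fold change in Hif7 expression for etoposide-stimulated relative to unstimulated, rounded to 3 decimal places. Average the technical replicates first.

Mean Ct: Hif7 unstimulated 24.070; Hif7 etoposide-stimulated 20.600; Rpl13a unstimulated 17.790; Rpl13a etoposide-stimulated 17.500
ΔCt(unstimulated) = 24.070 − 17.790 = 6.280
ΔCt(etoposide-stimulated) = 20.600 − 17.500 = 3.100
ΔΔCt = 3.100 − 6.280 = -3.180
Fold change = 2^(−(-3.180)) = 2^3.180 = 9.0631

9.063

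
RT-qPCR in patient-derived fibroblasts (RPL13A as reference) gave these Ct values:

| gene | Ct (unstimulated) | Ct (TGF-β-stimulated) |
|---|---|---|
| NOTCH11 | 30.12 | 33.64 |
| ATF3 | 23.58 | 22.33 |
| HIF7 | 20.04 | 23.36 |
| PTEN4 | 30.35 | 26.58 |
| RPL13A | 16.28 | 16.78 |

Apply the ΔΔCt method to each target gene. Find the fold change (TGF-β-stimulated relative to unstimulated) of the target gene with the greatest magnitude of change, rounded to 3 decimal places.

19.293

NOTCH11: ΔΔCt = (33.64−16.78) − (30.12−16.28) = 16.86 − 13.84 = 3.02; fold change = 2^-3.02 = 0.123
ATF3: ΔΔCt = (22.33−16.78) − (23.58−16.28) = 5.55 − 7.30 = -1.75; fold change = 2^1.75 = 3.364
HIF7: ΔΔCt = (23.36−16.78) − (20.04−16.28) = 6.58 − 3.76 = 2.82; fold change = 2^-2.82 = 0.142
PTEN4: ΔΔCt = (26.58−16.78) − (30.35−16.28) = 9.80 − 14.07 = -4.27; fold change = 2^4.27 = 19.293
PTEN4 has the largest |ΔΔCt| = 4.27.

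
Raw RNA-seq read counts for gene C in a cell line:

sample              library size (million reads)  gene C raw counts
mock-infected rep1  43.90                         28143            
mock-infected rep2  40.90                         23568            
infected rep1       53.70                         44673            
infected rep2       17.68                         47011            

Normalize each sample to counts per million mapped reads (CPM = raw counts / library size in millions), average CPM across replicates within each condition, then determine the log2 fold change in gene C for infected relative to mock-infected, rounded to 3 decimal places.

CPM(mock-infected rep1) = 28143 / 43.90 = 641.0706
CPM(mock-infected rep2) = 23568 / 40.90 = 576.2347
CPM(infected rep1) = 44673 / 53.70 = 831.8994
CPM(infected rep2) = 47011 / 17.68 = 2658.9932
mean CPM(mock-infected) = 608.6527; mean CPM(infected) = 1745.4463
Fold change = 1745.4463 / 608.6527 = 2.86772
log2(2.86772) = 1.5199

1.520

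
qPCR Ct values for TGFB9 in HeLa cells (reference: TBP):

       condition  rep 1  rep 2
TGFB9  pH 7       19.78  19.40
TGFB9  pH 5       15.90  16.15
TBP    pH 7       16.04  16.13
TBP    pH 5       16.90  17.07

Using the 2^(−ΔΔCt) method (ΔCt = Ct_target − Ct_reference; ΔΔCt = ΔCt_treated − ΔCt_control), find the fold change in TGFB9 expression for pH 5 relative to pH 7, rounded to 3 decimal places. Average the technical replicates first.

Mean Ct: TGFB9 pH 7 19.590; TGFB9 pH 5 16.025; TBP pH 7 16.085; TBP pH 5 16.985
ΔCt(pH 7) = 19.590 − 16.085 = 3.505
ΔCt(pH 5) = 16.025 − 16.985 = -0.960
ΔΔCt = -0.960 − 3.505 = -4.465
Fold change = 2^(−(-4.465)) = 2^4.465 = 22.0851

22.085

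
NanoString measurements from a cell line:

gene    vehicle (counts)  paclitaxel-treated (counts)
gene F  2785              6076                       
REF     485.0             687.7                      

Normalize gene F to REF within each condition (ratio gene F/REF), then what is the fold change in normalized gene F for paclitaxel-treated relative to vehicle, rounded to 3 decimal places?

1.539

gene F/REF (vehicle) = 2785 / 485.0 = 5.7423
gene F/REF (paclitaxel-treated) = 6076 / 687.7 = 8.8352
Fold change = 8.8352 / 5.7423 = 1.5386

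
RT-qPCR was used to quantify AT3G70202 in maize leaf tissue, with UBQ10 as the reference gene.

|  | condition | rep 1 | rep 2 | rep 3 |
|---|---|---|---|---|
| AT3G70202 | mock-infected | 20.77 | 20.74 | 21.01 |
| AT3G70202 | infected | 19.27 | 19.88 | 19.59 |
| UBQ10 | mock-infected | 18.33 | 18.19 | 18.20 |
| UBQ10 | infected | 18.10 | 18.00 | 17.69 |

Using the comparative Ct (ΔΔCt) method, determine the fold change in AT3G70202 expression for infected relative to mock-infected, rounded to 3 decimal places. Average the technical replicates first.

Mean Ct: AT3G70202 mock-infected 20.840; AT3G70202 infected 19.580; UBQ10 mock-infected 18.240; UBQ10 infected 17.930
ΔCt(mock-infected) = 20.840 − 18.240 = 2.600
ΔCt(infected) = 19.580 − 17.930 = 1.650
ΔΔCt = 1.650 − 2.600 = -0.950
Fold change = 2^(−(-0.950)) = 2^0.950 = 1.9319

1.932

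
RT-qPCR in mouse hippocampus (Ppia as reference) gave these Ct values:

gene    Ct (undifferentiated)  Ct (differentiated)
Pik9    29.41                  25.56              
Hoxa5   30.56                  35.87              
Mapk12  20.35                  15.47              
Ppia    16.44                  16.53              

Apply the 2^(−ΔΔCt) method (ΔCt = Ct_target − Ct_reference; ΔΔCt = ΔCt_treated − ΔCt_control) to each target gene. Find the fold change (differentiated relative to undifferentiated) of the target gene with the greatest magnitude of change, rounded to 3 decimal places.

Pik9: ΔΔCt = (25.56−16.53) − (29.41−16.44) = 9.03 − 12.97 = -3.94; fold change = 2^3.94 = 15.348
Hoxa5: ΔΔCt = (35.87−16.53) − (30.56−16.44) = 19.34 − 14.12 = 5.22; fold change = 2^-5.22 = 0.027
Mapk12: ΔΔCt = (15.47−16.53) − (20.35−16.44) = -1.06 − 3.91 = -4.97; fold change = 2^4.97 = 31.341
Hoxa5 has the largest |ΔΔCt| = 5.22.

0.027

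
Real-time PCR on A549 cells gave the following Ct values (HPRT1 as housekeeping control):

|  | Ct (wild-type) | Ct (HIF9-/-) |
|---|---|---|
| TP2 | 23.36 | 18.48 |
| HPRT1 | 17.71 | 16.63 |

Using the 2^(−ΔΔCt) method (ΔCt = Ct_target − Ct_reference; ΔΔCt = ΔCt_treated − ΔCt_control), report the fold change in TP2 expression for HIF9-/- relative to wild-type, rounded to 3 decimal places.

13.929

ΔCt(wild-type) = 23.360 − 17.710 = 5.650
ΔCt(HIF9-/-) = 18.480 − 16.630 = 1.850
ΔΔCt = 1.850 − 5.650 = -3.800
Fold change = 2^(−(-3.800)) = 2^3.800 = 13.9288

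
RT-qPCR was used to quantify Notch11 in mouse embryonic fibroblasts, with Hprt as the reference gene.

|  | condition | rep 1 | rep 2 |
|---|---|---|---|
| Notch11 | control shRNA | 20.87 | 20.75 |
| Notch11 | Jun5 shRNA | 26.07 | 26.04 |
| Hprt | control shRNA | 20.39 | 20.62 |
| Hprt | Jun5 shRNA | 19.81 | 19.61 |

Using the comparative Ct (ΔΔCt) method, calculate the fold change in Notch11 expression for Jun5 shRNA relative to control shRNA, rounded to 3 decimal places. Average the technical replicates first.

0.015

Mean Ct: Notch11 control shRNA 20.810; Notch11 Jun5 shRNA 26.055; Hprt control shRNA 20.505; Hprt Jun5 shRNA 19.710
ΔCt(control shRNA) = 20.810 − 20.505 = 0.305
ΔCt(Jun5 shRNA) = 26.055 − 19.710 = 6.345
ΔΔCt = 6.345 − 0.305 = 6.040
Fold change = 2^(−6.040) = 0.0152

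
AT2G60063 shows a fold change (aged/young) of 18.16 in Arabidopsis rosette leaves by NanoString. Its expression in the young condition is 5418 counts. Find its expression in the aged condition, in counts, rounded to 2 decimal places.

aged expression = 5418 × 18.16 = 98390.88

98390.88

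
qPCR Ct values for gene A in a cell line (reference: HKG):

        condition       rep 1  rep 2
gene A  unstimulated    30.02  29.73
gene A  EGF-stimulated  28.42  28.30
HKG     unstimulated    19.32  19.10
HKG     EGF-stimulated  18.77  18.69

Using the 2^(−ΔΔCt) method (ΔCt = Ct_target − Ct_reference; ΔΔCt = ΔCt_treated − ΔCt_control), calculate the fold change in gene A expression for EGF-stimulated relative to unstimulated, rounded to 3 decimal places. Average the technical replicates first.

2.049

Mean Ct: gene A unstimulated 29.875; gene A EGF-stimulated 28.360; HKG unstimulated 19.210; HKG EGF-stimulated 18.730
ΔCt(unstimulated) = 29.875 − 19.210 = 10.665
ΔCt(EGF-stimulated) = 28.360 − 18.730 = 9.630
ΔΔCt = 9.630 − 10.665 = -1.035
Fold change = 2^(−(-1.035)) = 2^1.035 = 2.0491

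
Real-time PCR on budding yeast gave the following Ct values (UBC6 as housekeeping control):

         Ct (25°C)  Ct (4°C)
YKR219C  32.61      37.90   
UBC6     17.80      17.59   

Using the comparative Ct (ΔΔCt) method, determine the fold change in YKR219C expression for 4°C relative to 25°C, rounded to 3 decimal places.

ΔCt(25°C) = 32.610 − 17.800 = 14.810
ΔCt(4°C) = 37.900 − 17.590 = 20.310
ΔΔCt = 20.310 − 14.810 = 5.500
Fold change = 2^(−5.500) = 0.0221

0.022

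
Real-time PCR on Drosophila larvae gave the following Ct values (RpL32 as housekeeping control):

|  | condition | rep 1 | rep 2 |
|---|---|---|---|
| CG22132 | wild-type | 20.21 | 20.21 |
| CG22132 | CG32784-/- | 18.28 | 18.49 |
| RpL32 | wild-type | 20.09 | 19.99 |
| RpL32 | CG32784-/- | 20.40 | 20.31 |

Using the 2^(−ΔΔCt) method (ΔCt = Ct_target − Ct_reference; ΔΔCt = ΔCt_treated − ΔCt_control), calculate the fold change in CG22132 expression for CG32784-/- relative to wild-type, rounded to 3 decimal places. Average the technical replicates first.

4.408

Mean Ct: CG22132 wild-type 20.210; CG22132 CG32784-/- 18.385; RpL32 wild-type 20.040; RpL32 CG32784-/- 20.355
ΔCt(wild-type) = 20.210 − 20.040 = 0.170
ΔCt(CG32784-/-) = 18.385 − 20.355 = -1.970
ΔΔCt = -1.970 − 0.170 = -2.140
Fold change = 2^(−(-2.140)) = 2^2.140 = 4.4076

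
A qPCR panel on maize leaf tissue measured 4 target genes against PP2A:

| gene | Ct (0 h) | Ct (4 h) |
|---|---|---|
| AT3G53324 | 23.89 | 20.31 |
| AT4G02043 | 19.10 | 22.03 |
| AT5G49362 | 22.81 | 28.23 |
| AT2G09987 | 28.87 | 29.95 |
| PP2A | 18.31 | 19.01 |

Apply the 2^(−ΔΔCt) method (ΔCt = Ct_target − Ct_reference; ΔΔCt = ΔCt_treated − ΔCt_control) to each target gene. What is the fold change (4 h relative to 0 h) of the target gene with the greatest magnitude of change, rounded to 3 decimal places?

AT3G53324: ΔΔCt = (20.31−19.01) − (23.89−18.31) = 1.30 − 5.58 = -4.28; fold change = 2^4.28 = 19.427
AT4G02043: ΔΔCt = (22.03−19.01) − (19.10−18.31) = 3.02 − 0.79 = 2.23; fold change = 2^-2.23 = 0.213
AT5G49362: ΔΔCt = (28.23−19.01) − (22.81−18.31) = 9.22 − 4.50 = 4.72; fold change = 2^-4.72 = 0.038
AT2G09987: ΔΔCt = (29.95−19.01) − (28.87−18.31) = 10.94 − 10.56 = 0.38; fold change = 2^-0.38 = 0.768
AT5G49362 has the largest |ΔΔCt| = 4.72.

0.038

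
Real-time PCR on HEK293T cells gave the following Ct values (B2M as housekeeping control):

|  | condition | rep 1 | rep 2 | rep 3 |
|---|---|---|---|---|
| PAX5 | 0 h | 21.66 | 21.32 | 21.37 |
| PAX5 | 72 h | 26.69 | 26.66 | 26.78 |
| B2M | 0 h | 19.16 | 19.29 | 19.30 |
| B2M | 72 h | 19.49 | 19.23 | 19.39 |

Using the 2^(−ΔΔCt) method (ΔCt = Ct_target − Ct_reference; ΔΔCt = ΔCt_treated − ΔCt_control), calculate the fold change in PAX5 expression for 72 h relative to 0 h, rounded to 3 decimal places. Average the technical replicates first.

0.028

Mean Ct: PAX5 0 h 21.450; PAX5 72 h 26.710; B2M 0 h 19.250; B2M 72 h 19.370
ΔCt(0 h) = 21.450 − 19.250 = 2.200
ΔCt(72 h) = 26.710 − 19.370 = 7.340
ΔΔCt = 7.340 − 2.200 = 5.140
Fold change = 2^(−5.140) = 0.0284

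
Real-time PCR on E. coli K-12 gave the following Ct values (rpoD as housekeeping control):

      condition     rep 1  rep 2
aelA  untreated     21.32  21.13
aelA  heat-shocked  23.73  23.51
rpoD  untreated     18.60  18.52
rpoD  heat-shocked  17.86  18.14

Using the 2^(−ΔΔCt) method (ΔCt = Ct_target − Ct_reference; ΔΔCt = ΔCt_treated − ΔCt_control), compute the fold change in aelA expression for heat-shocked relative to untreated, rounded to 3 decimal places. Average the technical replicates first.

0.129

Mean Ct: aelA untreated 21.225; aelA heat-shocked 23.620; rpoD untreated 18.560; rpoD heat-shocked 18.000
ΔCt(untreated) = 21.225 − 18.560 = 2.665
ΔCt(heat-shocked) = 23.620 − 18.000 = 5.620
ΔΔCt = 5.620 − 2.665 = 2.955
Fold change = 2^(−2.955) = 0.1290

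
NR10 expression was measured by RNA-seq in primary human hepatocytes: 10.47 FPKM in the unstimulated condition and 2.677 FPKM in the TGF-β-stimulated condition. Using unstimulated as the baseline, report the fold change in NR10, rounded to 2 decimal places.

0.26

Fold change = 2.677 / 10.47 = 0.256
NR10 is downregulated.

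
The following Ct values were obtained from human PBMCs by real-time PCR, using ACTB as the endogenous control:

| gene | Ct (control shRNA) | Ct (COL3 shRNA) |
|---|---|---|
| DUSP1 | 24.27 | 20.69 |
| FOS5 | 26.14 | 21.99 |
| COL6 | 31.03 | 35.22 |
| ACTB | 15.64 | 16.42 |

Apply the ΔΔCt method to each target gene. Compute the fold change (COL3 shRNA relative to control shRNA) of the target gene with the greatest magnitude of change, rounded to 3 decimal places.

DUSP1: ΔΔCt = (20.69−16.42) − (24.27−15.64) = 4.27 − 8.63 = -4.36; fold change = 2^4.36 = 20.535
FOS5: ΔΔCt = (21.99−16.42) − (26.14−15.64) = 5.57 − 10.50 = -4.93; fold change = 2^4.93 = 30.484
COL6: ΔΔCt = (35.22−16.42) − (31.03−15.64) = 18.80 − 15.39 = 3.41; fold change = 2^-3.41 = 0.094
FOS5 has the largest |ΔΔCt| = 4.93.

30.484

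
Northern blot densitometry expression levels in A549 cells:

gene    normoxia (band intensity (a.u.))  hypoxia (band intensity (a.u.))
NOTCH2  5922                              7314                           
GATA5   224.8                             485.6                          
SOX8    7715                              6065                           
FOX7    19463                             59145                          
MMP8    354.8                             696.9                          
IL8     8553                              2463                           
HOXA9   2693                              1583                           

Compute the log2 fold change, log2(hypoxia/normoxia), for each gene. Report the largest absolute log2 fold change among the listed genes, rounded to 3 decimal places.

1.796

log2(7314/5922) = 0.305  (NOTCH2)
log2(485.6/224.8) = 1.111  (GATA5)
log2(6065/7715) = -0.347  (SOX8)
log2(59145/19463) = 1.604  (FOX7)
log2(696.9/354.8) = 0.974  (MMP8)
log2(2463/8553) = -1.796  (IL8)
log2(1583/2693) = -0.767  (HOXA9)
The largest magnitude belongs to IL8.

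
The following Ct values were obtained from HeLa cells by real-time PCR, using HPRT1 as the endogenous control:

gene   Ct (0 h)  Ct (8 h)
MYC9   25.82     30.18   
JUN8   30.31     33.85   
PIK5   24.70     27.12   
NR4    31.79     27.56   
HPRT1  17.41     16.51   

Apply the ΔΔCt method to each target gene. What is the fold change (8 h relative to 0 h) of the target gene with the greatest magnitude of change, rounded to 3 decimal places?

0.026

MYC9: ΔΔCt = (30.18−16.51) − (25.82−17.41) = 13.67 − 8.41 = 5.26; fold change = 2^-5.26 = 0.026
JUN8: ΔΔCt = (33.85−16.51) − (30.31−17.41) = 17.34 − 12.90 = 4.44; fold change = 2^-4.44 = 0.046
PIK5: ΔΔCt = (27.12−16.51) − (24.70−17.41) = 10.61 − 7.29 = 3.32; fold change = 2^-3.32 = 0.100
NR4: ΔΔCt = (27.56−16.51) − (31.79−17.41) = 11.05 − 14.38 = -3.33; fold change = 2^3.33 = 10.056
MYC9 has the largest |ΔΔCt| = 5.26.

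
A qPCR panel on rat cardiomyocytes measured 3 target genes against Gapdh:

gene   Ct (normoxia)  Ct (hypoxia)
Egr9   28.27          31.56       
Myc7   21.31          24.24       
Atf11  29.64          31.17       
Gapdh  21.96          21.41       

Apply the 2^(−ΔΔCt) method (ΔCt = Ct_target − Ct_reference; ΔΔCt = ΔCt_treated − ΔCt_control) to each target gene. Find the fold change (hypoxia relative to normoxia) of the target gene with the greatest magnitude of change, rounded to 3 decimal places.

Egr9: ΔΔCt = (31.56−21.41) − (28.27−21.96) = 10.15 − 6.31 = 3.84; fold change = 2^-3.84 = 0.070
Myc7: ΔΔCt = (24.24−21.41) − (21.31−21.96) = 2.83 − (-0.65) = 3.48; fold change = 2^-3.48 = 0.090
Atf11: ΔΔCt = (31.17−21.41) − (29.64−21.96) = 9.76 − 7.68 = 2.08; fold change = 2^-2.08 = 0.237
Egr9 has the largest |ΔΔCt| = 3.84.

0.070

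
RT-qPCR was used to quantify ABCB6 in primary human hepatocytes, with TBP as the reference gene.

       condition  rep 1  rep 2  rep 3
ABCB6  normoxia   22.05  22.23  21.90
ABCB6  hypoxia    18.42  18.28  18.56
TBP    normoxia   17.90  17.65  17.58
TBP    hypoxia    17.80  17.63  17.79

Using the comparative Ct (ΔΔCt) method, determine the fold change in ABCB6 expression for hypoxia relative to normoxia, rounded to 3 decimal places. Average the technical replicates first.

12.729

Mean Ct: ABCB6 normoxia 22.060; ABCB6 hypoxia 18.420; TBP normoxia 17.710; TBP hypoxia 17.740
ΔCt(normoxia) = 22.060 − 17.710 = 4.350
ΔCt(hypoxia) = 18.420 − 17.740 = 0.680
ΔΔCt = 0.680 − 4.350 = -3.670
Fold change = 2^(−(-3.670)) = 2^3.670 = 12.7286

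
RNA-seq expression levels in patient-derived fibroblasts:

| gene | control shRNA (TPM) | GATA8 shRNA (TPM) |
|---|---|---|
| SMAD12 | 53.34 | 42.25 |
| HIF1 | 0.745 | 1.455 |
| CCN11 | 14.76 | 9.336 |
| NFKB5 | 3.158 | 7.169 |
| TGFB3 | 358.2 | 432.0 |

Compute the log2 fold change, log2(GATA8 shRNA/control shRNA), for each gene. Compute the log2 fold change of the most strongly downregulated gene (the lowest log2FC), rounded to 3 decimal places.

log2(42.25/53.34) = -0.336  (SMAD12)
log2(1.455/0.745) = 0.966  (HIF1)
log2(9.336/14.76) = -0.661  (CCN11)
log2(7.169/3.158) = 1.183  (NFKB5)
log2(432.0/358.2) = 0.270  (TGFB3)
CCN11 is most strongly downregulated.

-0.661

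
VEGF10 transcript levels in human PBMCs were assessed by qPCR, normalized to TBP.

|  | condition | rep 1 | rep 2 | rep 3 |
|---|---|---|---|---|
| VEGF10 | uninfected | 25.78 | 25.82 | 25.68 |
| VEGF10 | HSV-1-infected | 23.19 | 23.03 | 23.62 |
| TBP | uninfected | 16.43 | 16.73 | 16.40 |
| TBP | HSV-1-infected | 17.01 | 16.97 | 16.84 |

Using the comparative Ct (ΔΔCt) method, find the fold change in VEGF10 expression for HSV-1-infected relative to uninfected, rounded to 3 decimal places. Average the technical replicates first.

Mean Ct: VEGF10 uninfected 25.760; VEGF10 HSV-1-infected 23.280; TBP uninfected 16.520; TBP HSV-1-infected 16.940
ΔCt(uninfected) = 25.760 − 16.520 = 9.240
ΔCt(HSV-1-infected) = 23.280 − 16.940 = 6.340
ΔΔCt = 6.340 − 9.240 = -2.900
Fold change = 2^(−(-2.900)) = 2^2.900 = 7.4643

7.464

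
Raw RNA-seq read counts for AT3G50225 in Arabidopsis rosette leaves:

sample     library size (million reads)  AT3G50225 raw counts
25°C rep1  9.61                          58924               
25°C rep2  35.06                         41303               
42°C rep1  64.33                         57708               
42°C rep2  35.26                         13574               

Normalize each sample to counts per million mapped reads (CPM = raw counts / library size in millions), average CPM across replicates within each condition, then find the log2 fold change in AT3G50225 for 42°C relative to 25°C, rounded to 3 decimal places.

CPM(25°C rep1) = 58924 / 9.61 = 6131.5297
CPM(25°C rep2) = 41303 / 35.06 = 1178.0662
CPM(42°C rep1) = 57708 / 64.33 = 897.0620
CPM(42°C rep2) = 13574 / 35.26 = 384.9688
mean CPM(25°C) = 3654.7979; mean CPM(42°C) = 641.0154
Fold change = 641.0154 / 3654.7979 = 0.17539
log2(0.17539) = -2.5114

-2.511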